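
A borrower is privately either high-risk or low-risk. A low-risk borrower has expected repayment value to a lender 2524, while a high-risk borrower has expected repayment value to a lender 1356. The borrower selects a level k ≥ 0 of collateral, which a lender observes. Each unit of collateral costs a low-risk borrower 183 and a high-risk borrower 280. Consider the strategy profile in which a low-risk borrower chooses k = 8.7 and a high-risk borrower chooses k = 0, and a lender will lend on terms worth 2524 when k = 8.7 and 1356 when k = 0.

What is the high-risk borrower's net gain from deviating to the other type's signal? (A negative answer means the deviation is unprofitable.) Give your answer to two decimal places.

Playing k = 0 the high-risk borrower receives 1356.
Deviating to k = 8.7 brings payment 2524 at cost 280 × 8.7 = 2436, netting 88.
Gain from deviating: 88 − 1356 = -1268.00.
The gain is negative, so the high-risk type's incentive-compatibility constraint is satisfied.

-1268.00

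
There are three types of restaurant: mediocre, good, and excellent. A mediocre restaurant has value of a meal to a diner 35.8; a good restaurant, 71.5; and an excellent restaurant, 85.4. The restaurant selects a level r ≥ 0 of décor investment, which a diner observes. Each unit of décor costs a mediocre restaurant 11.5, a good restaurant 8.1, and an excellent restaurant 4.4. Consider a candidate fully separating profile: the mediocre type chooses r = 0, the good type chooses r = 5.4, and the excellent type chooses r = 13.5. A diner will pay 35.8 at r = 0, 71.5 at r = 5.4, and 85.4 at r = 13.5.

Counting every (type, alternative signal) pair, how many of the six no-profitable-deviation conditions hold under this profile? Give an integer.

3

Excellent (own payoff 85.4 − 4.4×13.5 = 26): to r=0 gives 35.8 → profitable ✗; to r=5.4 gives 71.5 − 4.4×5.4 = 47.74 → profitable ✗.
Mediocre (own payoff 35.8): to r=5.4 gives 71.5 − 11.5×5.4 = 9.4 → no gain ✓; to r=13.5 gives 85.4 − 11.5×13.5 = -69.85 → no gain ✓.
Good (own payoff 71.5 − 8.1×5.4 = 27.76): to r=0 gives 35.8 → profitable ✗; to r=13.5 gives 85.4 − 8.1×13.5 = -23.95 → no gain ✓.
3 of the 6 constraints hold; not an equilibrium.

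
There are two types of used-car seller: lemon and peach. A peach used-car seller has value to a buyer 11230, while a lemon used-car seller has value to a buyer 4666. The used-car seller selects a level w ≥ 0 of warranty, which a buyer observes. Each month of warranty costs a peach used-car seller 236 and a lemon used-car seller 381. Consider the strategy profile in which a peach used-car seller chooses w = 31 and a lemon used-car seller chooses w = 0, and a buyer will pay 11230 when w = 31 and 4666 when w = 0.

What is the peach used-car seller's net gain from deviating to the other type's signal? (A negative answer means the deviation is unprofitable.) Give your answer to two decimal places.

Playing w = 31 the peach used-car seller receives 11230 − 236 × 31 = 3914.
Deviating to w = 0 yields 4666 instead.
Gain from deviating: 4666 − 3914 = 752.00.
The gain is positive, so the peach type's incentive-compatibility constraint is violated — this profile is not a separating equilibrium.

752.00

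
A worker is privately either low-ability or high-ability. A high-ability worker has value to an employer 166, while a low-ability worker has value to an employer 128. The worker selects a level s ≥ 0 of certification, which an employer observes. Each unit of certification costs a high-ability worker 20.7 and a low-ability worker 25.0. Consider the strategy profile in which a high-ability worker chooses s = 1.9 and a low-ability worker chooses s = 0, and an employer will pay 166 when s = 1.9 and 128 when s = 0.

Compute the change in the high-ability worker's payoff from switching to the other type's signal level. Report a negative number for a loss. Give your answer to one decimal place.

1.3

Playing s = 1.9 the high-ability worker receives 166 − 20.7 × 1.9 = 126.67.
Deviating to s = 0 yields 128 instead.
Gain from deviating: 128 − 126.67 = 1.33, i.e. 1.3 to one decimal place.
The gain is positive, so the high-ability type's incentive-compatibility constraint is violated — this profile is not a separating equilibrium.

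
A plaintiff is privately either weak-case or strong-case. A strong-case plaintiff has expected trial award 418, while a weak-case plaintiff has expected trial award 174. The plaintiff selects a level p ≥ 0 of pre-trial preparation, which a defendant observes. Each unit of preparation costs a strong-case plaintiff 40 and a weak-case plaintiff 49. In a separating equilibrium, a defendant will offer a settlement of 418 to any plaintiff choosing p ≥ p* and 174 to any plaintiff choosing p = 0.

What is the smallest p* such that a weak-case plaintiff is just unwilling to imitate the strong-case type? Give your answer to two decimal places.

4.98

A weak-case plaintiff choosing p = 0 receives 174.
Imitating at p* instead would pay 418 at cost 49·p*, netting 418 − 49·p*.
Indifference: 174 = 418 − 49·p*, so p* = (418 − 174) / 49 ≈ 4.98.
At p* the weak-case type's incentive constraint just binds; the strong-case type strictly prefers p* since its per-unit cost is lower.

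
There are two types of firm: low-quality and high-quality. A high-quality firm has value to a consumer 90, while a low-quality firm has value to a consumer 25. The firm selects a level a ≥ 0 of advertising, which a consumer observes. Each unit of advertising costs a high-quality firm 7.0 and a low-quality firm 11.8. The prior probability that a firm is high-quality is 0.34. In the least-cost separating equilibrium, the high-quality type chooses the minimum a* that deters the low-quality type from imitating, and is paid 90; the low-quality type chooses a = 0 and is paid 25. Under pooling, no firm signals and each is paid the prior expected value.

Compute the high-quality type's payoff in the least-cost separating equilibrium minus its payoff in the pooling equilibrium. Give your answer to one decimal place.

Least-cost separating signal: a* solves 25 = 90 − 11.8·a*, so a* = (90 − 25)/11.8 ≈ 5.5085.
High-quality type's separating payoff: 90 − 7.0 × a* = 90 − 7.0 × (90 − 25)/11.8 = 90 − 455/11.8 ≈ 51.441.
Pooling payoff: 0.34 × 90 + 0.66 × 25 = 47.1.
Difference: 51.441 − 47.1 = 4.341, i.e. 4.3 to one decimal place.
The high-quality type prefers to separate.

4.3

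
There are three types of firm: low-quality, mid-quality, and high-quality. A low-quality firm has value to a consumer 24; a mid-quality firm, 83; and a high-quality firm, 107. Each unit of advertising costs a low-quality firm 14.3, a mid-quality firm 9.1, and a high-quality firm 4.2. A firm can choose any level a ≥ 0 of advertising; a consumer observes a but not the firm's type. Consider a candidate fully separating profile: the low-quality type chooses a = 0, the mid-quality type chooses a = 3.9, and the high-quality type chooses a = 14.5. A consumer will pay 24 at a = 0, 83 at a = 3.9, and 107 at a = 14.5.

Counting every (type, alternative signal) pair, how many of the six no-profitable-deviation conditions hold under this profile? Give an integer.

High-quality (own payoff 107 − 4.2×14.5 = 46.1): to a=0 gives 24 → no gain ✓; to a=3.9 gives 83 − 4.2×3.9 = 66.62 → profitable ✗.
Low-quality (own payoff 24): to a=3.9 gives 83 − 14.3×3.9 = 27.23 → profitable ✗; to a=14.5 gives 107 − 14.3×14.5 = -100.35 → no gain ✓.
Mid-quality (own payoff 83 − 9.1×3.9 = 47.51): to a=0 gives 24 → no gain ✓; to a=14.5 gives 107 − 9.1×14.5 = -24.95 → no gain ✓.
4 of the 6 constraints hold; not an equilibrium.

4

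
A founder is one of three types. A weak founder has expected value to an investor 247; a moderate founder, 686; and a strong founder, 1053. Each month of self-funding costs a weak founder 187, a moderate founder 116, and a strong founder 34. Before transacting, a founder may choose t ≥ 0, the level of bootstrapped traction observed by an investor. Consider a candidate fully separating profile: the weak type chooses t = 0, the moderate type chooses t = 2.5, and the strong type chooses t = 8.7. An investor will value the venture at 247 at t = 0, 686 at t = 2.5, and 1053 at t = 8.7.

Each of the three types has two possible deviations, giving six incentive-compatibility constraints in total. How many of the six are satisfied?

Weak (own payoff 247): to t=2.5 gives 686 − 187×2.5 = 218.5 → no gain ✓; to t=8.7 gives 1053 − 187×8.7 = -573.9 → no gain ✓.
Strong (own payoff 1053 − 34×8.7 = 757.2): to t=0 gives 247 → no gain ✓; to t=2.5 gives 686 − 34×2.5 = 601 → no gain ✓.
Moderate (own payoff 686 − 116×2.5 = 396): to t=0 gives 247 → no gain ✓; to t=8.7 gives 1053 − 116×8.7 = 43.8 → no gain ✓.
6 of the 6 constraints hold; this profile is a separating equilibrium.

6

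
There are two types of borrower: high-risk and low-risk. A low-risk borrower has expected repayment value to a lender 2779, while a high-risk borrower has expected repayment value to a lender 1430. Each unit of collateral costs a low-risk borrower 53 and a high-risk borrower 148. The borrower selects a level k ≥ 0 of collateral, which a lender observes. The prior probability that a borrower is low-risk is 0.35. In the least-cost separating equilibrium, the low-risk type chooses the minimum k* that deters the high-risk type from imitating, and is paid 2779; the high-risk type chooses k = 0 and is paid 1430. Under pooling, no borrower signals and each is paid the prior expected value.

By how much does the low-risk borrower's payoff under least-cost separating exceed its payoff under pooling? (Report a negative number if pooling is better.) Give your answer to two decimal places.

393.76

Least-cost separating signal: k* solves 1430 = 2779 − 148·k*, so k* = (2779 − 1430)/148 ≈ 9.1149.
Low-risk type's separating payoff: 2779 − 53 × k* = 2779 − 53 × (2779 − 1430)/148 = 2779 − 71497/148 ≈ 2295.9122.
Pooling payoff: 0.35 × 2779 + 0.65 × 1430 = 1902.15.
Difference: 2295.9122 − 1902.15 = 393.7622, i.e. 393.76 to two decimal places.
The low-risk type prefers to separate.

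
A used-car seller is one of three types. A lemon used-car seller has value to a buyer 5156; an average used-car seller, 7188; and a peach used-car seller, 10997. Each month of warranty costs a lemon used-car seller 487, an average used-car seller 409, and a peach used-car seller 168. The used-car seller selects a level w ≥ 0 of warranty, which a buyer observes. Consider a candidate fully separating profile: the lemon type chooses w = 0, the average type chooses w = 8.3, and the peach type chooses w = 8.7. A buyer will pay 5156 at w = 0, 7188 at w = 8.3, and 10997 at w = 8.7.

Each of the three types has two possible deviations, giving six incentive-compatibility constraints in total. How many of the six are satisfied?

3

Average (own payoff 7188 − 409×8.3 = 3793.3): to w=0 gives 5156 → profitable ✗; to w=8.7 gives 10997 − 409×8.7 = 7438.7 → profitable ✗.
Lemon (own payoff 5156): to w=8.3 gives 7188 − 487×8.3 = 3145.9 → no gain ✓; to w=8.7 gives 10997 − 487×8.7 = 6760.1 → profitable ✗.
Peach (own payoff 10997 − 168×8.7 = 9535.4): to w=0 gives 5156 → no gain ✓; to w=8.3 gives 7188 − 168×8.3 = 5793.6 → no gain ✓.
3 of the 6 constraints hold; not an equilibrium.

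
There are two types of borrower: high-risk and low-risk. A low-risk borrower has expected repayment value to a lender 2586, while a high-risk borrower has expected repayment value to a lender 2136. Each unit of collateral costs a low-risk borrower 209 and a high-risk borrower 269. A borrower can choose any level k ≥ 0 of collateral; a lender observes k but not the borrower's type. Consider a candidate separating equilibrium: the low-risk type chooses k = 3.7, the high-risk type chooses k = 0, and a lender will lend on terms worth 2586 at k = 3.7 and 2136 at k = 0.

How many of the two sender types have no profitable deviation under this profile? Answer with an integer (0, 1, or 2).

Low-risk type: signal → 2586 − 209 × 3.7 = 1812.7; deviate to 0 → 2136. IC fails (1812.7 < 2136).
High-risk type: stay at 0 → 2136; mimic → 2586 − 269 × 3.7 = 1590.7. IC holds (2136 ≥ 1590.7).
1 of 2 constraints hold, so this profile is not an equilibrium.

1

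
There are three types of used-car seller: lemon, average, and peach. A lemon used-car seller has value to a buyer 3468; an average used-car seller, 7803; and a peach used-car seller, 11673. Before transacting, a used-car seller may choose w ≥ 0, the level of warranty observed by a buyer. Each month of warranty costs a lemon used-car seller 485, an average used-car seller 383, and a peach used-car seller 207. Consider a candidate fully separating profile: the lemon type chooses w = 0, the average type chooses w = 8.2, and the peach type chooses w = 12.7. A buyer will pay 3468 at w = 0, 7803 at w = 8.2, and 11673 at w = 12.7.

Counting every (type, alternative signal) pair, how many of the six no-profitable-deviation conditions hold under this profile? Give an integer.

3

Average (own payoff 7803 − 383×8.2 = 4662.4): to w=0 gives 3468 → no gain ✓; to w=12.7 gives 11673 − 383×12.7 = 6808.9 → profitable ✗.
Peach (own payoff 11673 − 207×12.7 = 9044.1): to w=0 gives 3468 → no gain ✓; to w=8.2 gives 7803 − 207×8.2 = 6105.6 → no gain ✓.
Lemon (own payoff 3468): to w=8.2 gives 7803 − 485×8.2 = 3826 → profitable ✗; to w=12.7 gives 11673 − 485×12.7 = 5513.5 → profitable ✗.
3 of the 6 constraints hold; not an equilibrium.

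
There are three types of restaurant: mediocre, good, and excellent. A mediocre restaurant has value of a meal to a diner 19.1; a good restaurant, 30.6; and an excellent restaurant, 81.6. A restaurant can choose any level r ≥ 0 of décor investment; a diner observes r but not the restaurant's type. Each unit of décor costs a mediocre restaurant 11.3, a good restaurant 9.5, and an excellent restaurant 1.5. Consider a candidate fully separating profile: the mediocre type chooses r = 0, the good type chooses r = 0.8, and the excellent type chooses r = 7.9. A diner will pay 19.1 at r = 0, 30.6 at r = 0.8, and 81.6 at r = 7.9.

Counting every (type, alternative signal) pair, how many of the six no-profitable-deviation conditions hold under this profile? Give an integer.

5

Mediocre (own payoff 19.1): to r=0.8 gives 30.6 − 11.3×0.8 = 21.56 → profitable ✗; to r=7.9 gives 81.6 − 11.3×7.9 = -7.67 → no gain ✓.
Excellent (own payoff 81.6 − 1.5×7.9 = 69.75): to r=0 gives 19.1 → no gain ✓; to r=0.8 gives 30.6 − 1.5×0.8 = 29.4 → no gain ✓.
Good (own payoff 30.6 − 9.5×0.8 = 23): to r=0 gives 19.1 → no gain ✓; to r=7.9 gives 81.6 − 9.5×7.9 = 6.55 → no gain ✓.
5 of the 6 constraints hold; not an equilibrium.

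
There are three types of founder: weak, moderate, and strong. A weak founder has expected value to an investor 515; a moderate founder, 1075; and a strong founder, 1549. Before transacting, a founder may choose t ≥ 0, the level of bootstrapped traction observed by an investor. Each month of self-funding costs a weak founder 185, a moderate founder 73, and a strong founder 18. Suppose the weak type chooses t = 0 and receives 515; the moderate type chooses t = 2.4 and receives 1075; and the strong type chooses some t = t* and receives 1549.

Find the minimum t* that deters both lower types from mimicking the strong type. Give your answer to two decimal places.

Moderate type (on-path payoff 1075 − 73×2.4 = 899.8) won't mimic when 899.8 ≥ 1549 − 73·t*, i.e. t* ≥ 8.89.
Weak type (on-path payoff 515) won't mimic when 515 ≥ 1549 − 185·t*, i.e. t* ≥ 5.59.
Both must hold, so t* = max(5.59, 8.89) = 8.89. The moderate type's constraint binds.

8.89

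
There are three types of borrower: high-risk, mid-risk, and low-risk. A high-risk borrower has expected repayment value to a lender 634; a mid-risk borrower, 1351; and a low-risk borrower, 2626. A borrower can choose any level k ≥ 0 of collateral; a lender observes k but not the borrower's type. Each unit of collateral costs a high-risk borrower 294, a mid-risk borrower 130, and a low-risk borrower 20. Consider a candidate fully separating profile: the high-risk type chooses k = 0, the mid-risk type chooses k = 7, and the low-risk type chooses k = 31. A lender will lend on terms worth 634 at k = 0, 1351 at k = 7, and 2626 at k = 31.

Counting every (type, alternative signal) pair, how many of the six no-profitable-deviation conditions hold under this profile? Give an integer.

Mid-risk (own payoff 1351 − 130×7 = 441): to k=0 gives 634 → profitable ✗; to k=31 gives 2626 − 130×31 = -1404 → no gain ✓.
Low-risk (own payoff 2626 − 20×31 = 2006): to k=0 gives 634 → no gain ✓; to k=7 gives 1351 − 20×7 = 1211 → no gain ✓.
High-risk (own payoff 634): to k=7 gives 1351 − 294×7 = -707 → no gain ✓; to k=31 gives 2626 − 294×31 = -6488 → no gain ✓.
5 of the 6 constraints hold; not an equilibrium.

5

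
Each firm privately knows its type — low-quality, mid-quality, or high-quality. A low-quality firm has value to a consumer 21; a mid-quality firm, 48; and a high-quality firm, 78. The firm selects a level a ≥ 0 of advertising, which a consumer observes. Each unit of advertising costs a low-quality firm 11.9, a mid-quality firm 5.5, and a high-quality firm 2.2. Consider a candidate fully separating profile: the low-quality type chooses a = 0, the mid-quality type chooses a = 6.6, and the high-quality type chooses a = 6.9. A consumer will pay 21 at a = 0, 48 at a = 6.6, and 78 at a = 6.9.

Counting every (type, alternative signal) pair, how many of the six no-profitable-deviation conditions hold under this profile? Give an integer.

4

High-quality (own payoff 78 − 2.2×6.9 = 62.82): to a=0 gives 21 → no gain ✓; to a=6.6 gives 48 − 2.2×6.6 = 33.48 → no gain ✓.
Mid-quality (own payoff 48 − 5.5×6.6 = 11.7): to a=0 gives 21 → profitable ✗; to a=6.9 gives 78 − 5.5×6.9 = 40.05 → profitable ✗.
Low-quality (own payoff 21): to a=6.6 gives 48 − 11.9×6.6 = -30.54 → no gain ✓; to a=6.9 gives 78 − 11.9×6.9 = -4.11 → no gain ✓.
4 of the 6 constraints hold; not an equilibrium.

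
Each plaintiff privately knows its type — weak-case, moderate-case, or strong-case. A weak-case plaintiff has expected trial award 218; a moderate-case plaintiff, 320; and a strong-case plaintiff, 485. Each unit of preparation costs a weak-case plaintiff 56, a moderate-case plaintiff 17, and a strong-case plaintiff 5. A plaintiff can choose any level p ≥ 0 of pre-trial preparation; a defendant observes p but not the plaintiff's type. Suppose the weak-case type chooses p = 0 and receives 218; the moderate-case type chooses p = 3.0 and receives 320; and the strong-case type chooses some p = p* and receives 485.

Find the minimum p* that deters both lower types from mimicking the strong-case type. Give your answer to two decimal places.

Weak-case type (on-path payoff 218) won't mimic when 218 ≥ 485 − 56·p*, i.e. p* ≥ 4.77.
Moderate-case type (on-path payoff 320 − 17×3.0 = 269) won't mimic when 269 ≥ 485 − 17·p*, i.e. p* ≥ 12.71.
Both must hold, so p* = max(4.77, 12.71) = 12.71. The moderate-case type's constraint binds.

12.71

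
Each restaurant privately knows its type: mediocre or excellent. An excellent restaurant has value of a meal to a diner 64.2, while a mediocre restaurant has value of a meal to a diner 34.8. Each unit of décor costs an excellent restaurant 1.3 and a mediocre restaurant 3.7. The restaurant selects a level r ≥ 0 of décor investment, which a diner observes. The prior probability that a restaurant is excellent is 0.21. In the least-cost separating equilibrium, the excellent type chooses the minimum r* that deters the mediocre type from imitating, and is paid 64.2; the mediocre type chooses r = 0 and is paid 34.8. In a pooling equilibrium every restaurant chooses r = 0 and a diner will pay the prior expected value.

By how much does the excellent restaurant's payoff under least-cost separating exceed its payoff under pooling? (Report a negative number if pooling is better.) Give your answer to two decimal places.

Least-cost separating signal: r* solves 34.8 = 64.2 − 3.7·r*, so r* = (64.2 − 34.8)/3.7 ≈ 7.9459.
Excellent type's separating payoff: 64.2 − 1.3 × r* = 64.2 − 1.3 × (64.2 − 34.8)/3.7 = 64.2 − 38.22/3.7 ≈ 53.8703.
Pooling payoff: 0.21 × 64.2 + 0.79 × 34.8 = 40.974.
Difference: 53.8703 − 40.974 = 12.8963, i.e. 12.90 to two decimal places.
The excellent type prefers to separate.

12.90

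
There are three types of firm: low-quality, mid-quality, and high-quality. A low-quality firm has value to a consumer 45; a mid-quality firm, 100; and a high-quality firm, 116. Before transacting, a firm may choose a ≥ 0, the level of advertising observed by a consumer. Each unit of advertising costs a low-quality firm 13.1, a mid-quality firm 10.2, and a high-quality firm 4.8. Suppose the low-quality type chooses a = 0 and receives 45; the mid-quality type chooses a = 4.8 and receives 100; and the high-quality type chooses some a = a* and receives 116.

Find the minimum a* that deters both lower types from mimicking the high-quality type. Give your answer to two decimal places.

6.37

Mid-quality type (on-path payoff 100 − 10.2×4.8 = 51.04) won't mimic when 51.04 ≥ 116 − 10.2·a*, i.e. a* ≥ 6.37.
Low-quality type (on-path payoff 45) won't mimic when 45 ≥ 116 − 13.1·a*, i.e. a* ≥ 5.42.
Both must hold, so a* = max(5.42, 6.37) = 6.37. The mid-quality type's constraint binds.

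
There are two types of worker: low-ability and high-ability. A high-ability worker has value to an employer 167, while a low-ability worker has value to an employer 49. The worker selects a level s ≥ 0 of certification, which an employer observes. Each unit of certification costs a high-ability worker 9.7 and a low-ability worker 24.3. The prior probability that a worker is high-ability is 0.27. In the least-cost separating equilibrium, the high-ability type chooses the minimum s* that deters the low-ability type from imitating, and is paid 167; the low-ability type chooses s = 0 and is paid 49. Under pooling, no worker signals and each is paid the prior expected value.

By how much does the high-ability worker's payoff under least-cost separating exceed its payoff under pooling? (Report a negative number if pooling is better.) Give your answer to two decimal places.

Least-cost separating signal: s* solves 49 = 167 − 24.3·s*, so s* = (167 − 49)/24.3 ≈ 4.8560.
High-ability type's separating payoff: 167 − 9.7 × s* = 167 − 9.7 × (167 − 49)/24.3 = 167 − 1144.6/24.3 ≈ 119.8971.
Pooling payoff: 0.27 × 167 + 0.73 × 49 = 80.86.
Difference: 119.8971 − 80.86 = 39.0371, i.e. 39.04 to two decimal places.
The high-ability type prefers to separate.

39.04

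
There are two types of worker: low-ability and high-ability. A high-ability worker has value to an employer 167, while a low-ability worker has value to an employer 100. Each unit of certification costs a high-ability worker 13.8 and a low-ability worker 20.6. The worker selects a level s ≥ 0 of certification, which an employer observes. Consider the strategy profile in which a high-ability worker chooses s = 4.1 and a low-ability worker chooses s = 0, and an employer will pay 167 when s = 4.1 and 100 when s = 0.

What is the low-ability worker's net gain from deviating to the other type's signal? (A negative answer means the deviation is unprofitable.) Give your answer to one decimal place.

-17.5

Playing s = 0 the low-ability worker receives 100.
Deviating to s = 4.1 brings payment 167 at cost 20.6 × 4.1 = 84.46, netting 82.54.
Gain from deviating: 82.54 − 100 = -17.46, i.e. -17.5 to one decimal place.
The gain is negative, so the low-ability type's incentive-compatibility constraint is satisfied.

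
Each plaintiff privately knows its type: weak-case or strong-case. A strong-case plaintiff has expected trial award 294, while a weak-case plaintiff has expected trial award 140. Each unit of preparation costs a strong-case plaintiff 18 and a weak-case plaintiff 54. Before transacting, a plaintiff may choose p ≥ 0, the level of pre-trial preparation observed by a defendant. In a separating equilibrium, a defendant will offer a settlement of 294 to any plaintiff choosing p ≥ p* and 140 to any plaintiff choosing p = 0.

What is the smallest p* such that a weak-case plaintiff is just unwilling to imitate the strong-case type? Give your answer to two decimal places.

2.85

A weak-case plaintiff choosing p = 0 receives 140.
Imitating at p* instead would pay 294 at cost 54·p*, netting 294 − 54·p*.
Indifference: 140 = 294 − 54·p*, so p* = (294 − 140) / 54 ≈ 2.85.
This is the weak-case type's binding incentive-compatibility constraint; any p ≥ 2.85 sustains separation on that side.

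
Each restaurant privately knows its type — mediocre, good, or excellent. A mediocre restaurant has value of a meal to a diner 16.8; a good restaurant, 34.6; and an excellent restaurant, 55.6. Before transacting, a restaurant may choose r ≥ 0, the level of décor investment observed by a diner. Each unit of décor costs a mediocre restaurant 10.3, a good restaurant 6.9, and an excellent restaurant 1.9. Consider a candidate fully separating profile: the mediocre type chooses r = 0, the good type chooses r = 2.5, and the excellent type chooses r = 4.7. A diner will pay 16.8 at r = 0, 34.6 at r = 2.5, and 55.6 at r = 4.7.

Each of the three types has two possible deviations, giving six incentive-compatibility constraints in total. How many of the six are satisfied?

5

Good (own payoff 34.6 − 6.9×2.5 = 17.35): to r=0 gives 16.8 → no gain ✓; to r=4.7 gives 55.6 − 6.9×4.7 = 23.17 → profitable ✗.
Excellent (own payoff 55.6 − 1.9×4.7 = 46.67): to r=0 gives 16.8 → no gain ✓; to r=2.5 gives 34.6 − 1.9×2.5 = 29.85 → no gain ✓.
Mediocre (own payoff 16.8): to r=2.5 gives 34.6 − 10.3×2.5 = 8.85 → no gain ✓; to r=4.7 gives 55.6 − 10.3×4.7 = 7.19 → no gain ✓.
5 of the 6 constraints hold; not an equilibrium.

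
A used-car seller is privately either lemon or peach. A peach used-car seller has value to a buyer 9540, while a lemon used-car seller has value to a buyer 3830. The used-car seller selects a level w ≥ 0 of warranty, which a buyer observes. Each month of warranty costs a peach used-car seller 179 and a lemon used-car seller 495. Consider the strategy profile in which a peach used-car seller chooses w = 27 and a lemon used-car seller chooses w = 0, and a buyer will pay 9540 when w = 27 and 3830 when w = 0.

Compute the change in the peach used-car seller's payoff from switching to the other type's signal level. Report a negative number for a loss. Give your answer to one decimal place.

-877.0

Playing w = 27 the peach used-car seller receives 9540 − 179 × 27 = 4707.
Deviating to w = 0 yields 3830 instead.
Gain from deviating: 3830 − 4707 = -877.0.
The gain is negative, so the peach type's incentive-compatibility constraint is satisfied.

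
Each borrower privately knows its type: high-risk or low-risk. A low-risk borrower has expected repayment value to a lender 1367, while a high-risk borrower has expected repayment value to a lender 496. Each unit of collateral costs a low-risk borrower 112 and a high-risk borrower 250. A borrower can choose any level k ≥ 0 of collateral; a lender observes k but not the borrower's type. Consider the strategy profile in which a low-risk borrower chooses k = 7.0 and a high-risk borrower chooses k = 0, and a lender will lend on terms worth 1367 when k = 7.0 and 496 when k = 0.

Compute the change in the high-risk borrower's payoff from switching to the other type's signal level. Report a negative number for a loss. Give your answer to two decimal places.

-879.00

Playing k = 0 the high-risk borrower receives 496.
Deviating to k = 7.0 brings payment 1367 at cost 250 × 7.0 = 1750, netting -383.
Gain from deviating: -383 − 496 = -879.00.
The gain is negative, so the high-risk type's incentive-compatibility constraint is satisfied.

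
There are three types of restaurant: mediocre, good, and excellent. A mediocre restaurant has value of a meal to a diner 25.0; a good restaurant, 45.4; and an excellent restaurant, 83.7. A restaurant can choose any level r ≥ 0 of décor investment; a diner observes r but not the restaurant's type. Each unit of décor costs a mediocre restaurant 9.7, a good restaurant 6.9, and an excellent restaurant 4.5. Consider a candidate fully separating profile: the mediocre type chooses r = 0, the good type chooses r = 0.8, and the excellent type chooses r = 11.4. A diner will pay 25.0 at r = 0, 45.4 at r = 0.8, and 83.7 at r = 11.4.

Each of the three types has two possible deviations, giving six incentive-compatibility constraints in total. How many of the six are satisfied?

Excellent (own payoff 83.7 − 4.5×11.4 = 32.4): to r=0 gives 25.0 → no gain ✓; to r=0.8 gives 45.4 − 4.5×0.8 = 41.8 → profitable ✗.
Mediocre (own payoff 25.0): to r=0.8 gives 45.4 − 9.7×0.8 = 37.64 → profitable ✗; to r=11.4 gives 83.7 − 9.7×11.4 = -26.88 → no gain ✓.
Good (own payoff 45.4 − 6.9×0.8 = 39.88): to r=0 gives 25.0 → no gain ✓; to r=11.4 gives 83.7 − 6.9×11.4 = 5.04 → no gain ✓.
4 of the 6 constraints hold; not an equilibrium.

4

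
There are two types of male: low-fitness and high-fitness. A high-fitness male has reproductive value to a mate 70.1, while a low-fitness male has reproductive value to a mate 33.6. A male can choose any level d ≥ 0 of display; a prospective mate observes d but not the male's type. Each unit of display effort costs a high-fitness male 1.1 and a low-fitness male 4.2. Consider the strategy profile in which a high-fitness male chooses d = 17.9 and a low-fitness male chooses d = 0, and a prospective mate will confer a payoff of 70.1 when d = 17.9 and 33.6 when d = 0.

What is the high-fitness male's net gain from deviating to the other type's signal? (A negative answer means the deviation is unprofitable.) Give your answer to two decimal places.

Playing d = 17.9 the high-fitness male receives 70.1 − 1.1 × 17.9 = 50.41.
Deviating to d = 0 yields 33.6 instead.
Gain from deviating: 33.6 − 50.41 = -16.81.
The gain is negative, so the high-fitness type's incentive-compatibility constraint is satisfied.

-16.81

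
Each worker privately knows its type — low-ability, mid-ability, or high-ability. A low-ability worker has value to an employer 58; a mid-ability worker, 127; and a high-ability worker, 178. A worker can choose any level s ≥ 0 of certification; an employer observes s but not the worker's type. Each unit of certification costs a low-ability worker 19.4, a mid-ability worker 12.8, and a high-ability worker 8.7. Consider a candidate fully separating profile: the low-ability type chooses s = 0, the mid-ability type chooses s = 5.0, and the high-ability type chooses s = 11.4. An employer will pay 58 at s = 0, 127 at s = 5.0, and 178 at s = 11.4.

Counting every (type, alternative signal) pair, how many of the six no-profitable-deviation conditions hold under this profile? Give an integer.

5

High-ability (own payoff 178 − 8.7×11.4 = 78.82): to s=0 gives 58 → no gain ✓; to s=5.0 gives 127 − 8.7×5.0 = 83.5 → profitable ✗.
Low-ability (own payoff 58): to s=5.0 gives 127 − 19.4×5.0 = 30 → no gain ✓; to s=11.4 gives 178 − 19.4×11.4 = -43.16 → no gain ✓.
Mid-ability (own payoff 127 − 12.8×5.0 = 63): to s=0 gives 58 → no gain ✓; to s=11.4 gives 178 − 12.8×11.4 = 32.08 → no gain ✓.
5 of the 6 constraints hold; not an equilibrium.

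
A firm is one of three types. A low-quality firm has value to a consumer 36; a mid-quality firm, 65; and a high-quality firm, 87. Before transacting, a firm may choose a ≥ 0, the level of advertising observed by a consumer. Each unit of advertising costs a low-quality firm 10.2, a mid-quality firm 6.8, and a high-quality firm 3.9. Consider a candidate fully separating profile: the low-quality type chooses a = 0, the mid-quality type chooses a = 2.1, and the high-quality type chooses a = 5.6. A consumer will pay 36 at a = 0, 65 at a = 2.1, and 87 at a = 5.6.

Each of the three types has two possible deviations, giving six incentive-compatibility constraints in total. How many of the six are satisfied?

5

Mid-quality (own payoff 65 − 6.8×2.1 = 50.72): to a=0 gives 36 → no gain ✓; to a=5.6 gives 87 − 6.8×5.6 = 48.92 → no gain ✓.
High-quality (own payoff 87 − 3.9×5.6 = 65.16): to a=0 gives 36 → no gain ✓; to a=2.1 gives 65 − 3.9×2.1 = 56.81 → no gain ✓.
Low-quality (own payoff 36): to a=2.1 gives 65 − 10.2×2.1 = 43.58 → profitable ✗; to a=5.6 gives 87 − 10.2×5.6 = 29.88 → no gain ✓.
5 of the 6 constraints hold; not an equilibrium.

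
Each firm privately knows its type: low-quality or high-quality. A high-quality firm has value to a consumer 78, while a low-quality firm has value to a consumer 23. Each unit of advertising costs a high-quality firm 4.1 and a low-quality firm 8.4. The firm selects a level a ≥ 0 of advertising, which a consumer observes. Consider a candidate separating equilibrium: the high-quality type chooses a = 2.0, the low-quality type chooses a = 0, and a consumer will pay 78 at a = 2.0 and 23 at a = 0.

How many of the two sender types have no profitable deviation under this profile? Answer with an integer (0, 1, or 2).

1

High-quality type: signal → 78 − 4.1 × 2.0 = 69.8; deviate to 0 → 23. IC holds (69.8 ≥ 23).
Low-quality type: stay at 0 → 23; mimic → 78 − 8.4 × 2.0 = 61.2. IC fails (23 < 61.2).
1 of 2 constraints hold, so this profile is not an equilibrium.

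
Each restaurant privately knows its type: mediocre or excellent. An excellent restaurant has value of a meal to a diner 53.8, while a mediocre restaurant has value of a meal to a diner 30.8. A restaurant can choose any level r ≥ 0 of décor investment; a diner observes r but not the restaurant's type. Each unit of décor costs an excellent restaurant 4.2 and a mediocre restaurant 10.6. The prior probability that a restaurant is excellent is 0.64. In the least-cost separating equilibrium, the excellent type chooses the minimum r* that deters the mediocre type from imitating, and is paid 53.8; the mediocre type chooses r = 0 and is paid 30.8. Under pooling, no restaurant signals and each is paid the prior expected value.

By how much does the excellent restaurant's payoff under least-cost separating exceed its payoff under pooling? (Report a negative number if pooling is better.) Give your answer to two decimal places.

-0.83

Least-cost separating signal: r* solves 30.8 = 53.8 − 10.6·r*, so r* = (53.8 − 30.8)/10.6 ≈ 2.1698.
Excellent type's separating payoff: 53.8 − 4.2 × r* = 53.8 − 4.2 × (53.8 − 30.8)/10.6 = 53.8 − 96.6/10.6 ≈ 44.6868.
Pooling payoff: 0.64 × 53.8 + 0.36 × 30.8 = 45.52.
Difference: 44.6868 − 45.52 = -0.8332, i.e. -0.83 to two decimal places.
The excellent type would prefer the pooling outcome.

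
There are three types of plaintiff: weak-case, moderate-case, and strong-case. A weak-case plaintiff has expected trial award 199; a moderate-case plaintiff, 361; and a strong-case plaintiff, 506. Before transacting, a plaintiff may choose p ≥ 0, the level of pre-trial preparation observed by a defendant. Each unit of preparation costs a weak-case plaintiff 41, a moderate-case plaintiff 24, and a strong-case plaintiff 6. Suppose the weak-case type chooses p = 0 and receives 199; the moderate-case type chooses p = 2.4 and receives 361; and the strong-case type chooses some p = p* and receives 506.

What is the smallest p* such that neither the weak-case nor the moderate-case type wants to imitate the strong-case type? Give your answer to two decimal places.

8.44

Moderate-case type (on-path payoff 361 − 24×2.4 = 303.4) won't mimic when 303.4 ≥ 506 − 24·p*, i.e. p* ≥ 8.44.
Weak-case type (on-path payoff 199) won't mimic when 199 ≥ 506 − 41·p*, i.e. p* ≥ 7.49.
Both must hold, so p* = max(7.49, 8.44) = 8.44. The moderate-case type's constraint binds.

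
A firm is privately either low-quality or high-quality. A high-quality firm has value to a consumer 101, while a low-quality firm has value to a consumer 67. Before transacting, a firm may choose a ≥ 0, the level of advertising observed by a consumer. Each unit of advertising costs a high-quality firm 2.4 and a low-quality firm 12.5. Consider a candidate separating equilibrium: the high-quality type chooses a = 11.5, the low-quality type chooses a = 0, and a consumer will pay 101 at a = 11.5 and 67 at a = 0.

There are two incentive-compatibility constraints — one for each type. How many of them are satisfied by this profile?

Low-quality type: stay at 0 → 67; mimic → 101 − 12.5 × 11.5 = -42.75. IC holds (67 ≥ -42.75).
High-quality type: signal → 101 − 2.4 × 11.5 = 73.4; deviate to 0 → 67. IC holds (73.4 ≥ 67).
2 of 2 constraints hold, so this is a separating equilibrium.

2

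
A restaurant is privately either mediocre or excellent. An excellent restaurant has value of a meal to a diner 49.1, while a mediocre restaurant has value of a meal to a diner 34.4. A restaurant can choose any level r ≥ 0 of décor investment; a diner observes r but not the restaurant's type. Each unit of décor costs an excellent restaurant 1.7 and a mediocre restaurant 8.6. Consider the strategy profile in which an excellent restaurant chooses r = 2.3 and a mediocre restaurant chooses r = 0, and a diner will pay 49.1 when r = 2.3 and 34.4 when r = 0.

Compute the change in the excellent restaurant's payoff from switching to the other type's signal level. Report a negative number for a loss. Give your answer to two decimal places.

Playing r = 2.3 the excellent restaurant receives 49.1 − 1.7 × 2.3 = 45.19.
Deviating to r = 0 yields 34.4 instead.
Gain from deviating: 34.4 − 45.19 = -10.79.
The gain is negative, so the excellent type's incentive-compatibility constraint is satisfied.

-10.79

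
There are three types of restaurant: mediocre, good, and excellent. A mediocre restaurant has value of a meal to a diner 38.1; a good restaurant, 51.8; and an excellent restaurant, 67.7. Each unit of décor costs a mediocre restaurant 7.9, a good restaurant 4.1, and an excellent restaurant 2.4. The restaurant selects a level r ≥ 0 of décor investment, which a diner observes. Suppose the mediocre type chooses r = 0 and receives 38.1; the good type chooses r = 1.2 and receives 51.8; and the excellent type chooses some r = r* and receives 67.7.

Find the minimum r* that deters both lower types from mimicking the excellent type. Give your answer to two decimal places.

5.08

Mediocre type (on-path payoff 38.1) won't mimic when 38.1 ≥ 67.7 − 7.9·r*, i.e. r* ≥ 3.75.
Good type (on-path payoff 51.8 − 4.1×1.2 = 46.88) won't mimic when 46.88 ≥ 67.7 − 4.1·r*, i.e. r* ≥ 5.08.
Both must hold, so r* = max(3.75, 5.08) = 5.08. The good type's constraint binds.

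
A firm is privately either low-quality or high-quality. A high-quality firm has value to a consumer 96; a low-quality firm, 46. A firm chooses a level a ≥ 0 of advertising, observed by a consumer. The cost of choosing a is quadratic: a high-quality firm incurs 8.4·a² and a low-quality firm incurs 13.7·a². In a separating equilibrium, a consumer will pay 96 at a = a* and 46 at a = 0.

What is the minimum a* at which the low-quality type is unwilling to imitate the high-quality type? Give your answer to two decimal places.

The low-quality type at a = 0 receives 46; imitating at a* yields 96 − 13.7·a*².
Indifference: 46 = 96 − 13.7·a*², so a*² = (96 − 46) / 13.7 ≈ 3.6496.
a* = √3.6496 ≈ 1.91.

1.91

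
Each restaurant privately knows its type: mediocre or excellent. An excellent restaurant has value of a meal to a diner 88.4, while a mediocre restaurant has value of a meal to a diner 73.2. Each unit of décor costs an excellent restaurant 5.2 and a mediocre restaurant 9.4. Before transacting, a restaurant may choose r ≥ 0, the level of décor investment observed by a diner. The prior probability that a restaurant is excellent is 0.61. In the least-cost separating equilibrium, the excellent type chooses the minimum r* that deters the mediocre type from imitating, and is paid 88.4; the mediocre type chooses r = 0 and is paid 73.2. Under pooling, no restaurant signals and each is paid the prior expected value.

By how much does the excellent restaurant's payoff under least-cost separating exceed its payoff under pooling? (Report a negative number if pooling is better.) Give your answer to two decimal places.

Least-cost separating signal: r* solves 73.2 = 88.4 − 9.4·r*, so r* = (88.4 − 73.2)/9.4 ≈ 1.6170.
Excellent type's separating payoff: 88.4 − 5.2 × r* = 88.4 − 5.2 × (88.4 − 73.2)/9.4 = 88.4 − 79.04/9.4 ≈ 79.9915.
Pooling payoff: 0.61 × 88.4 + 0.39 × 73.2 = 82.472.
Difference: 79.9915 − 82.472 = -2.4805, i.e. -2.48 to two decimal places.
The excellent type would prefer the pooling outcome.

-2.48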